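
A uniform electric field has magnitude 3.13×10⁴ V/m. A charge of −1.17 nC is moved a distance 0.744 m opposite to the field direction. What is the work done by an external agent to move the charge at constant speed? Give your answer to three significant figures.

-2.72×10⁻⁵ J

The potential change for a displacement 0.744 m opposite to the field direction is ΔV = +Ed = 2.33×10⁴ V.
W_ext = qΔV = -2.72×10⁻⁵ J.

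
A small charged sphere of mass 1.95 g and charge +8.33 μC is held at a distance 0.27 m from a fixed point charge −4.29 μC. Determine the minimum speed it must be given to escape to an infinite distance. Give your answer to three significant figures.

To just escape, total mechanical energy must reach zero at infinity: ½mv²_min + U = 0, so ½mv²_min = −U = |kQq|/r.
|U| = |kQq|/r = (8.99×10⁹ N·m²/C²)(4.29×10⁻⁶)(8.33×10⁻⁶)/(0.270) = 1.19 J.
v_min = √(2|U|/m) = √(2·1.19/1.95×10⁻³) = 34.9 m/s.

34.9 m/s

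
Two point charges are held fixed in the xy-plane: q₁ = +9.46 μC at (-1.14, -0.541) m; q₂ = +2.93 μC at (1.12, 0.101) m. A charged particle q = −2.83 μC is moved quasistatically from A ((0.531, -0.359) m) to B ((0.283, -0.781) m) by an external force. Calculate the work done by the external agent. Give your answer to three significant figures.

0.0148 J

For quasistatic motion the external work equals the change in potential energy: W_ext = qΔV = q(V_B − V_A).
At A: distances to the source charges are 1.68 m, 0.747 m; V_A = Σ kqᵢ/rᵢ = 8.58×10⁴ V.
At B: distances to the source charges are 1.44 m, 1.22 m; V_B = Σ kqᵢ/rᵢ = 8.06×10⁴ V.
ΔV = V_B − V_A = -5250 V.
W_ext = qΔV = (-2.83×10⁻⁶ C)(-5250 V) = 0.0148 J.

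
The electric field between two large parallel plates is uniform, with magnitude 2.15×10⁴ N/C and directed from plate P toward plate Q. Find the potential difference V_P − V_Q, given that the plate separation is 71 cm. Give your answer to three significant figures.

1.53×10⁴ V

In a uniform field, potential decreases in the direction of E: ΔV = −E·d for a displacement d parallel to E.
Going from Q to P is a displacement of 71 cm opposite to the field, so V_P − V_Q = +Ed = 1.53×10⁴ V.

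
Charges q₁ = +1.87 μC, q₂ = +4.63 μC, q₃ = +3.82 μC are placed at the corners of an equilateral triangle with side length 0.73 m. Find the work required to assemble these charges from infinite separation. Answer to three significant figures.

0.412 J

The assembly work is the sum of pairwise potential energies, U = Σ_{i<j} kqᵢqⱼ/rᵢⱼ.
All three pair separations equal the side length, 0.730 m.
U = (0.107) + (0.0880) + (0.218) = 0.412 J.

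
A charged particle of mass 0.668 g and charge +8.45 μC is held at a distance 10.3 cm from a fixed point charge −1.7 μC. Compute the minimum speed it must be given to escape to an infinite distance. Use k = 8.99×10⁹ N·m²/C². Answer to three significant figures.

61.3 m/s

To just escape, total mechanical energy must reach zero at infinity: ½mv²_min + U = 0, so ½mv²_min = −U = |kQq|/r.
|U| = |kQq|/r = (8.99×10⁹ N·m²/C²)(1.70×10⁻⁶)(8.45×10⁻⁶)/(0.103) = 1.25 J.
v_min = √(2|U|/m) = √(2·1.25/6.68×10⁻⁴) = 61.3 m/s.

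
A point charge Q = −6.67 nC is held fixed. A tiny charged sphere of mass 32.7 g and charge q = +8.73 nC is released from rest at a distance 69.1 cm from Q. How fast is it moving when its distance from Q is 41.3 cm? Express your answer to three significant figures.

5.58×10⁻³ m/s

Only the electrostatic force acts, so mechanical energy is conserved: ½mv² = U₁ − U₂ = kQq(1/r₁ − 1/r₂).
U₁ − U₂ = (8.99×10⁹ N·m²/C²)(-6.67×10⁻⁹ C)(8.73×10⁻⁹ C)(1/0.691 − 1/0.413) = 5.10×10⁻⁷ J.
v = √(2·5.10×10⁻⁷/0.0327) = 5.58×10⁻³ m/s.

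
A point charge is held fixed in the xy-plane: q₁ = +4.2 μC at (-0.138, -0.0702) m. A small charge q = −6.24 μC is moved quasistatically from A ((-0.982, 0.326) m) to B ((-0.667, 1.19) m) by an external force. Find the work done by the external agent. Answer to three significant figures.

0.0803 J

For quasistatic motion the external work equals the change in potential energy: W_ext = qΔV = q(V_B − V_A).
At A: distance to the source charge is 0.932 m; V_A = kq₁/r = 4.05×10⁴ V.
At B: distance to the source charge is 1.37 m; V_B = kq₁/r = 2.76×10⁴ V.
ΔV = V_B − V_A = -1.29×10⁴ V.
W_ext = qΔV = (-6.24×10⁻⁶ C)(-1.29×10⁴ V) = 0.0803 J.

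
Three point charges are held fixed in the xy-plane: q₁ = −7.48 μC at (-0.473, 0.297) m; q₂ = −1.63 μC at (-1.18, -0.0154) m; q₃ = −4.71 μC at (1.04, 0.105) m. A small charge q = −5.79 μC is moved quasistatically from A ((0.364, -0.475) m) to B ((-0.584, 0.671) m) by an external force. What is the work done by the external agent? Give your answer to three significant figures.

For quasistatic motion the external work equals the change in potential energy: W_ext = qΔV = q(V_B − V_A).
At A: distances to the source charges are 1.14 m, 1.61 m, 0.891 m; V_A = Σ kqᵢ/rᵢ = -1.16×10⁵ V.
At B: distances to the source charges are 0.390 m, 0.909 m, 1.72 m; V_B = Σ kqᵢ/rᵢ = -2.13×10⁵ V.
ΔV = V_B − V_A = -9.74×10⁴ V.
W_ext = qΔV = (-5.79×10⁻⁶ C)(-9.74×10⁴ V) = 0.564 J.

0.564 J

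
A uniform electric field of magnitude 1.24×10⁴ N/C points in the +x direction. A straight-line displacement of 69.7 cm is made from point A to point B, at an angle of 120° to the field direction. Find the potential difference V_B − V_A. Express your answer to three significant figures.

Only the component of displacement along E changes the potential: ΔV = −E·d·cosθ.
ΔV = −(1.24×10⁴ V/m)(0.697 m)cos120° = 4320 V.

4320 V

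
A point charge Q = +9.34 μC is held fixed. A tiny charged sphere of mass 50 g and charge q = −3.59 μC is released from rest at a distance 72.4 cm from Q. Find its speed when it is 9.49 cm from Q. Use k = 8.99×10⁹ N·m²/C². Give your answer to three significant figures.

10.5 m/s

Only the electrostatic force acts, so mechanical energy is conserved: ½mv² = U₁ − U₂ = kQq(1/r₁ − 1/r₂).
U₁ − U₂ = (8.99×10⁹ N·m²/C²)(9.34×10⁻⁶ C)(-3.59×10⁻⁶ C)(1/0.724 − 1/0.0949) = 2.76 J.
v = √(2·2.76/0.0500) = 10.5 m/s.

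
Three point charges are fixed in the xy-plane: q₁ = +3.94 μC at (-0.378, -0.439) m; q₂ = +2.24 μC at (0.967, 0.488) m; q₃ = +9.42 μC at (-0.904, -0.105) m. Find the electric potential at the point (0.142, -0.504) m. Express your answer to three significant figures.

1.59×10⁵ V

The total potential is the scalar sum of each charge's contribution, V = Σ kqᵢ/rᵢ.
Distances from the field point to each charge: r₁ = 0.524 m, r₂ = 1.29 m, r₃ = 1.12 m.
V = k[(3.94×10⁻⁶)/(0.524) + (2.24×10⁻⁶)/(1.29) + (9.42×10⁻⁶)/(1.12)] = 1.59×10⁵ V.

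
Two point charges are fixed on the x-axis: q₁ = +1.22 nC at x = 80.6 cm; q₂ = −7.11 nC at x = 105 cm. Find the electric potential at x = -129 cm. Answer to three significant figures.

-22.1 V

Electric potential is a scalar, so the contributions from each charge add algebraically: V = Σ kqᵢ/rᵢ.
Distances from the field point to each charge: r₁ = 2.10 m, r₂ = 2.34 m.
V = k[(1.22×10⁻⁹)/(2.10) + (-7.11×10⁻⁹)/(2.34)] = -22.1 V.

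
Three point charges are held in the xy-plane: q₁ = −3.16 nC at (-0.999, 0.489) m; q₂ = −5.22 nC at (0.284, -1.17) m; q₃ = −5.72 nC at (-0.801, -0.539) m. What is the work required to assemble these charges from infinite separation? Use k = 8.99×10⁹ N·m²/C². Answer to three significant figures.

4.40×10⁻⁷ J

The assembly work is the sum of pairwise potential energies, U = Σ_{i<j} kqᵢqⱼ/rᵢⱼ.
Pair separations: r₁₂ = 2.10 m, r₁₃ = 1.05 m, r₂₃ = 1.26 m.
U = (7.07×10⁻⁸) + (1.55×10⁻⁷) + (2.14×10⁻⁷) = 4.40×10⁻⁷ J.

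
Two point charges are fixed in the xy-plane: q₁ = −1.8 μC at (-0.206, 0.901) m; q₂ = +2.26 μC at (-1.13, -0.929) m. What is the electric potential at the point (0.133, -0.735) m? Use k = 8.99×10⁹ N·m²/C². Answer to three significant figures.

Electric potential is a scalar, so the contributions from each charge add algebraically: V = Σ kqᵢ/rᵢ.
Distances from the field point to each charge: r₁ = 1.67 m, r₂ = 1.28 m.
V = k[(-1.80×10⁻⁶)/(1.67) + (2.26×10⁻⁶)/(1.28)] = 6210 V.

6210 V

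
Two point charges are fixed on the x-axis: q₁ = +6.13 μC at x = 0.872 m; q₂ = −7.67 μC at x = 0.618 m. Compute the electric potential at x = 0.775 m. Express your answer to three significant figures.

Electric potential is a scalar, so the contributions from each charge add algebraically: V = Σ kqᵢ/rᵢ.
Distances from the field point to each charge: r₁ = 0.0970 m, r₂ = 0.157 m.
V = k[(6.13×10⁻⁶)/(0.0970) + (-7.67×10⁻⁶)/(0.157)] = 1.29×10⁵ V.

1.29×10⁵ V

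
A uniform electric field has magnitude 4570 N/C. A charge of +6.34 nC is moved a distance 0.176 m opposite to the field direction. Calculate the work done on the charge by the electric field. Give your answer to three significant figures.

The potential change for a displacement 0.176 m opposite to the field direction is ΔV = +Ed = 804 V.
W_field = −qΔV = -5.10×10⁻⁶ J.

-5.10×10⁻⁶ J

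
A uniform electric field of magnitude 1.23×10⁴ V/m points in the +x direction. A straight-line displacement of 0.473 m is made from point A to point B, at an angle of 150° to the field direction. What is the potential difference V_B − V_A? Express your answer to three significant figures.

5040 V

Only the component of displacement along E changes the potential: ΔV = −E·d·cosθ.
ΔV = −(1.23×10⁴ V/m)(0.473 m)cos150° = 5040 V.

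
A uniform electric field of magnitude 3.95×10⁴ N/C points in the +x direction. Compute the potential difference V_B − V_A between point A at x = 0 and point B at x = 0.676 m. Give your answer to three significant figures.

-2.67×10⁴ V

In a uniform field, potential decreases in the direction of E: V_B − V_A = −E·Δx.
V_B − V_A = −(3.95×10⁴ V/m)(0.676 m) = -2.67×10⁴ V.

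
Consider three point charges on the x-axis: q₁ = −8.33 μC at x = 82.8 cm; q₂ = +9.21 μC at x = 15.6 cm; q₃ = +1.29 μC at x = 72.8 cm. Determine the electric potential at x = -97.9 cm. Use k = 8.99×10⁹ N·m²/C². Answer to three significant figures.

The total potential is the scalar sum of each charge's contribution, V = Σ kqᵢ/rᵢ.
Distances from the field point to each charge: r₁ = 1.81 m, r₂ = 1.14 m, r₃ = 1.71 m.
V = k[(-8.33×10⁻⁶)/(1.81) + (9.21×10⁻⁶)/(1.14) + (1.29×10⁻⁶)/(1.71)] = 3.83×10⁴ V.

3.83×10⁴ V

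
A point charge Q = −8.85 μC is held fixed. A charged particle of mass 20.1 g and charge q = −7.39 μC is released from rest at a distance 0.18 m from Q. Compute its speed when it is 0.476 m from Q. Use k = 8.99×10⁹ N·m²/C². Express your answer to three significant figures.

14.2 m/s

Only the electrostatic force acts, so mechanical energy is conserved: ½mv² = U₁ − U₂ = kQq(1/r₁ − 1/r₂).
U₁ − U₂ = (8.99×10⁹ N·m²/C²)(-8.85×10⁻⁶ C)(-7.39×10⁻⁶ C)(1/0.180 − 1/0.476) = 2.03 J.
v = √(2·2.03/0.0201) = 14.2 m/s.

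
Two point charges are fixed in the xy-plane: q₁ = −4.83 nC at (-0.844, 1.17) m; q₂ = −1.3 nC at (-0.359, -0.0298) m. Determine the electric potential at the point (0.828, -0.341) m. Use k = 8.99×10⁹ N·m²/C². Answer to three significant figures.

-28.8 V

The total potential is the scalar sum of each charge's contribution, V = Σ kqᵢ/rᵢ.
Distances from the field point to each charge: r₁ = 2.25 m, r₂ = 1.23 m.
V = k[(-4.83×10⁻⁹)/(2.25) + (-1.30×10⁻⁹)/(1.23)] = -28.8 V.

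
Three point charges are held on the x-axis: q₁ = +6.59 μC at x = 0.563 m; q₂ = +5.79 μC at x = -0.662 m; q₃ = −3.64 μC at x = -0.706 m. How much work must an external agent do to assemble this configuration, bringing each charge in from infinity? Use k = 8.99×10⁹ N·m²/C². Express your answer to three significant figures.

-4.20 J

The assembly work is the sum of pairwise potential energies, U = Σ_{i<j} kqᵢqⱼ/rᵢⱼ.
Pair separations: r₁₂ = 1.23 m, r₁₃ = 1.27 m, r₂₃ = 0.0440 m.
U = (0.280) + (-0.170) + (-4.31) = -4.20 J.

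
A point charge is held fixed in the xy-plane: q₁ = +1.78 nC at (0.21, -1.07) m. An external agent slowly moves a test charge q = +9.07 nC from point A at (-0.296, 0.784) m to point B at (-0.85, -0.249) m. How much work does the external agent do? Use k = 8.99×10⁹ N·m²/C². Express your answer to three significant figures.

For quasistatic motion the external work equals the change in potential energy: W_ext = qΔV = q(V_B − V_A).
At A: distance to the source charge is 1.92 m; V_A = kq₁/r = 8.33 V.
At B: distance to the source charge is 1.34 m; V_B = kq₁/r = 11.9 V.
ΔV = V_B − V_A = 3.61 V.
W_ext = qΔV = (9.07×10⁻⁹ C)(3.61 V) = 3.27×10⁻⁸ J.

3.27×10⁻⁸ J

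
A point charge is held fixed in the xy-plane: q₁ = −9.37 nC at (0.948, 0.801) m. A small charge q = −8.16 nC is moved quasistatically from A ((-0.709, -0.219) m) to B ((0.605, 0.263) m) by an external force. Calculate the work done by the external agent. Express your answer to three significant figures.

For quasistatic motion the external work equals the change in potential energy: W_ext = qΔV = q(V_B − V_A).
At A: distance to the source charge is 1.95 m; V_A = kq₁/r = -43.3 V.
At B: distance to the source charge is 0.638 m; V_B = kq₁/r = -132 V.
ΔV = V_B − V_A = -88.7 V.
W_ext = qΔV = (-8.16×10⁻⁹ C)(-88.7 V) = 7.24×10⁻⁷ J.

7.24×10⁻⁷ J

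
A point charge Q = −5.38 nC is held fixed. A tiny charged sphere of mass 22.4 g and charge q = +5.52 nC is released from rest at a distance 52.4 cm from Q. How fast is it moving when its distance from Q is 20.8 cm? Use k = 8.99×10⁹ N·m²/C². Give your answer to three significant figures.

8.31×10⁻³ m/s

Only the electrostatic force acts, so mechanical energy is conserved: ½mv² = U₁ − U₂ = kQq(1/r₁ − 1/r₂).
U₁ − U₂ = (8.99×10⁹ N·m²/C²)(-5.38×10⁻⁹ C)(5.52×10⁻⁹ C)(1/0.524 − 1/0.208) = 7.74×10⁻⁷ J.
v = √(2·7.74×10⁻⁷/0.0224) = 8.31×10⁻³ m/s.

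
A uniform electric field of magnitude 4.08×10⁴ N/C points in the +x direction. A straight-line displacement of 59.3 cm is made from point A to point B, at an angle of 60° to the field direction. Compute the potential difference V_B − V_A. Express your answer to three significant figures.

-1.21×10⁴ V

Only the component of displacement along E changes the potential: ΔV = −E·d·cosθ.
ΔV = −(4.08×10⁴ V/m)(0.593 m)cos60° = -1.21×10⁴ V.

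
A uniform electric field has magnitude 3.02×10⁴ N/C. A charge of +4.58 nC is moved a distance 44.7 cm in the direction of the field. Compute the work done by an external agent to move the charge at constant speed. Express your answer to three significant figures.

The potential change for a displacement 44.7 cm in the direction of the field is ΔV = −Ed = -1.35×10⁴ V.
W_ext = qΔV = -6.18×10⁻⁵ J.

-6.18×10⁻⁵ J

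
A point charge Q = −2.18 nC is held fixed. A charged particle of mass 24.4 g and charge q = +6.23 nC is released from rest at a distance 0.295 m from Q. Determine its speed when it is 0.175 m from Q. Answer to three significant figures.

Only the electrostatic force acts, so mechanical energy is conserved: ½mv² = U₁ − U₂ = kQq(1/r₁ − 1/r₂).
U₁ − U₂ = (8.99×10⁹ N·m²/C²)(-2.18×10⁻⁹ C)(6.23×10⁻⁹ C)(1/0.295 − 1/0.175) = 2.84×10⁻⁷ J.
v = √(2·2.84×10⁻⁷/0.0244) = 4.82×10⁻³ m/s.

4.82×10⁻³ m/s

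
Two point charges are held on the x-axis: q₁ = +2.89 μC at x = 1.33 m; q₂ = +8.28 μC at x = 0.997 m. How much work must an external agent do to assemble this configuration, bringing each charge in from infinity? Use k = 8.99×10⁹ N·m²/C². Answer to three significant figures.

0.646 J

The assembly work is the sum of pairwise potential energies, U = Σ_{i<j} kqᵢqⱼ/rᵢⱼ.
Pair separations: r₁₂ = 0.333 m.
U = (0.646) = 0.646 J.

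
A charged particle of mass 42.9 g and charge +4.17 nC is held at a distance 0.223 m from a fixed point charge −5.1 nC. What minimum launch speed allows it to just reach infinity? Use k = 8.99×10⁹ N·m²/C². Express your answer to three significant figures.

To just escape, total mechanical energy must reach zero at infinity: ½mv²_min + U = 0, so ½mv²_min = −U = |kQq|/r.
|U| = |kQq|/r = (8.99×10⁹ N·m²/C²)(5.10×10⁻⁹)(4.17×10⁻⁹)/(0.223) = 8.57×10⁻⁷ J.
v_min = √(2|U|/m) = √(2·8.57×10⁻⁷/0.0429) = 6.32×10⁻³ m/s.

6.32×10⁻³ m/s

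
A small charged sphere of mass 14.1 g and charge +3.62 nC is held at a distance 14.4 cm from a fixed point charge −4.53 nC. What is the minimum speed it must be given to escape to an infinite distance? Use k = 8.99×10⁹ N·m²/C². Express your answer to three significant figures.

To just escape, total mechanical energy must reach zero at infinity: ½mv²_min + U = 0, so ½mv²_min = −U = |kQq|/r.
|U| = |kQq|/r = (8.99×10⁹ N·m²/C²)(4.53×10⁻⁹)(3.62×10⁻⁹)/(0.144) = 1.02×10⁻⁶ J.
v_min = √(2|U|/m) = √(2·1.02×10⁻⁶/0.0141) = 0.0121 m/s.

0.0121 m/s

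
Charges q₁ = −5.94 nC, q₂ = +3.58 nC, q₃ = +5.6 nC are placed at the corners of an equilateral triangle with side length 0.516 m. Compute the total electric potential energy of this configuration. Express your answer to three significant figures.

The work to assemble the configuration equals its total potential energy, U = Σ kqᵢqⱼ/rᵢⱼ over all pairs.
All three pair separations equal the side length, 0.516 m.
U = (-3.70×10⁻⁷) + (-5.80×10⁻⁷) + (3.49×10⁻⁷) = -6.01×10⁻⁷ J.

-6.01×10⁻⁷ J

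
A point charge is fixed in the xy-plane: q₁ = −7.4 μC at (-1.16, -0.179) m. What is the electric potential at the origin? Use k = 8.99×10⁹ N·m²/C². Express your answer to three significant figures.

Electric potential is a scalar, so the contributions from each charge add algebraically: V = Σ kqᵢ/rᵢ.
Distances from the field point to each charge: r₁ = 1.17 m.
V = k[(-7.40×10⁻⁶)/(1.17)] = -5.67×10⁴ V.

-5.67×10⁴ V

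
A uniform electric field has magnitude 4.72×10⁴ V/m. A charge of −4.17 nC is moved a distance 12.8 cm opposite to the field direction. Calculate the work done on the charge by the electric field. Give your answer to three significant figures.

The potential change for a displacement 12.8 cm opposite to the field direction is ΔV = +Ed = 6040 V.
W_field = −qΔV = 2.52×10⁻⁵ J.

2.52×10⁻⁵ J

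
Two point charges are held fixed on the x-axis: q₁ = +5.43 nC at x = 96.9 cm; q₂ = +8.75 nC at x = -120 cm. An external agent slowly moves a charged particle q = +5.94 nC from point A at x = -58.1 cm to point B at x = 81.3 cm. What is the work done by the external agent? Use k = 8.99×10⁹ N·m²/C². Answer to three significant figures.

1.15×10⁻⁶ J

For quasistatic motion the external work equals the change in potential energy: W_ext = qΔV = q(V_B − V_A).
At A: distances to the source charges are 1.55 m, 0.619 m; V_A = Σ kqᵢ/rᵢ = 159 V.
At B: distances to the source charges are 0.156 m, 2.01 m; V_B = Σ kqᵢ/rᵢ = 352 V.
ΔV = V_B − V_A = 193 V.
W_ext = qΔV = (5.94×10⁻⁹ C)(193 V) = 1.15×10⁻⁶ J.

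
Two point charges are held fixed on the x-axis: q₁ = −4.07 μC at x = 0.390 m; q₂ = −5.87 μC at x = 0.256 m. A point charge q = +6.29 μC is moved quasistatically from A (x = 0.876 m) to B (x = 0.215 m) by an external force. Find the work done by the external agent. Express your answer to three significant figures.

For quasistatic motion the external work equals the change in potential energy: W_ext = qΔV = q(V_B − V_A).
At A: distances to the source charges are 0.486 m, 0.620 m; V_A = Σ kqᵢ/rᵢ = -1.60×10⁵ V.
At B: distances to the source charges are 0.175 m, 0.0410 m; V_B = Σ kqᵢ/rᵢ = -1.50×10⁶ V.
ΔV = V_B − V_A = -1.34×10⁶ V.
W_ext = qΔV = (6.29×10⁻⁶ C)(-1.34×10⁶ V) = -8.40 J.

-8.40 J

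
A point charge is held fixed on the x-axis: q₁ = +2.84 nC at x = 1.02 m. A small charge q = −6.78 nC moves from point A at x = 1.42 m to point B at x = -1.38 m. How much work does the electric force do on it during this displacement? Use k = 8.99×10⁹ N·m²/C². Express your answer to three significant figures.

-3.61×10⁻⁷ J

The work done by the electric force is W_field = −ΔU = −q(V_B − V_A) = q(V_A − V_B).
At A: distance to the source charge is 0.400 m; V_A = kq₁/r = 63.8 V.
At B: distance to the source charge is 2.40 m; V_B = kq₁/r = 10.6 V.
ΔV = V_B − V_A = -53.2 V.
W_field = −qΔV = −(-6.78×10⁻⁹ C)(-53.2 V) = -3.61×10⁻⁷ J.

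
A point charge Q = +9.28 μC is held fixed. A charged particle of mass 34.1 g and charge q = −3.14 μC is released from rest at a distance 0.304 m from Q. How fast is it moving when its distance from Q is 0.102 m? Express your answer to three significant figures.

10.0 m/s

Only the electrostatic force acts, so mechanical energy is conserved: ½mv² = U₁ − U₂ = kQq(1/r₁ − 1/r₂).
U₁ − U₂ = (8.99×10⁹ N·m²/C²)(9.28×10⁻⁶ C)(-3.14×10⁻⁶ C)(1/0.304 − 1/0.102) = 1.71 J.
v = √(2·1.71/0.0341) = 10.0 m/s.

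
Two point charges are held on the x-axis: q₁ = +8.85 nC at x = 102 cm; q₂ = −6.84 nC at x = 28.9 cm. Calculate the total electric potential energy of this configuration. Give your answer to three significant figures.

The assembly work is the sum of pairwise potential energies, U = Σ_{i<j} kqᵢqⱼ/rᵢⱼ.
Pair separations: r₁₂ = 0.731 m.
U = (-7.44×10⁻⁷) = -7.44×10⁻⁷ J.

-7.44×10⁻⁷ J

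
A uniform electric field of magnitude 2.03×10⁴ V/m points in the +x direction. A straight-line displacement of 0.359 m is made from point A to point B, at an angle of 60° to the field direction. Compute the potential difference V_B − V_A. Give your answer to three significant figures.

-3640 V

Only the component of displacement along E changes the potential: ΔV = −E·d·cosθ.
ΔV = −(2.03×10⁴ V/m)(0.359 m)cos60° = -3640 V.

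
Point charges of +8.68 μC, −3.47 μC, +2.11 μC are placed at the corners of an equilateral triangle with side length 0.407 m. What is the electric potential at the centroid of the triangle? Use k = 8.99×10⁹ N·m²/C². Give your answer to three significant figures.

The total potential is the scalar sum of each charge's contribution, V = Σ kqᵢ/rᵢ.
The distance from each vertex to the centroid is a/√3 = 0.235 m.
V = k[(8.68×10⁻⁶)/(0.235) + (-3.47×10⁻⁶)/(0.235) + (2.11×10⁻⁶)/(0.235)] = 2.80×10⁵ V.

2.80×10⁵ V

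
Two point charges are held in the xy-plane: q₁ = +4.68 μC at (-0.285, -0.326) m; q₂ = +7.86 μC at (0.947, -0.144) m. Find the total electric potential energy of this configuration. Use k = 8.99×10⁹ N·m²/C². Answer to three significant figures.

0.266 J

The work to assemble the configuration equals its total potential energy, U = Σ kqᵢqⱼ/rᵢⱼ over all pairs.
Pair separations: r₁₂ = 1.25 m.
U = (0.266) = 0.266 J.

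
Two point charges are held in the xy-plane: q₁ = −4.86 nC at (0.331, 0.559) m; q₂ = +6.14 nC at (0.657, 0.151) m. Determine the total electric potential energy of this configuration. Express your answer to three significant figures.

The work to assemble the configuration equals its total potential energy, U = Σ kqᵢqⱼ/rᵢⱼ over all pairs.
Pair separations: r₁₂ = 0.522 m.
U = (-5.14×10⁻⁷) = -5.14×10⁻⁷ J.

-5.14×10⁻⁷ J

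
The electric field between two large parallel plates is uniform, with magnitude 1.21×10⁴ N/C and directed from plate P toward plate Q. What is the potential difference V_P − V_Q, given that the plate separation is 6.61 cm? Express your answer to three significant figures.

In a uniform field, potential decreases in the direction of E: ΔV = −E·d for a displacement d parallel to E.
Going from Q to P is a displacement of 6.61 cm opposite to the field, so V_P − V_Q = +Ed = 800 V.

800 V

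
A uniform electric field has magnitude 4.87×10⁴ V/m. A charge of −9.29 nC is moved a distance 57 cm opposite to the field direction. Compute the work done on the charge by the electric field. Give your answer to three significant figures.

2.58×10⁻⁴ J

The potential change for a displacement 57 cm opposite to the field direction is ΔV = +Ed = 2.78×10⁴ V.
W_field = −qΔV = 2.58×10⁻⁴ J.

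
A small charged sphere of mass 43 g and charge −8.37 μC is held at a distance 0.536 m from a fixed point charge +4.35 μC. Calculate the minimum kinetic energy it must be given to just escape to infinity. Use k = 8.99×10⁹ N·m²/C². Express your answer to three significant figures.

To just escape, total mechanical energy must reach zero at infinity: ½mv²_min + U = 0, so ½mv²_min = −U = |kQq|/r.
|U| = |kQq|/r = (8.99×10⁹ N·m²/C²)(4.35×10⁻⁶)(8.37×10⁻⁶)/(0.536) = 0.611 J.

0.611 J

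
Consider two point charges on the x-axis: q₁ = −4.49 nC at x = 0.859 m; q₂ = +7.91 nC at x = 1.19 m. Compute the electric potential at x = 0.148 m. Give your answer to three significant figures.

11.5 V

Electric potential is a scalar, so the contributions from each charge add algebraically: V = Σ kqᵢ/rᵢ.
Distances from the field point to each charge: r₁ = 0.711 m, r₂ = 1.04 m.
V = k[(-4.49×10⁻⁹)/(0.711) + (7.91×10⁻⁹)/(1.04)] = 11.5 V.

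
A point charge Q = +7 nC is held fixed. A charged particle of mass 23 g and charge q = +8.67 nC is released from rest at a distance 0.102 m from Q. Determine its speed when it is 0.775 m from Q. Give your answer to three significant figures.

0.0201 m/s

Only the electrostatic force acts, so mechanical energy is conserved: ½mv² = U₁ − U₂ = kQq(1/r₁ − 1/r₂).
U₁ − U₂ = (8.99×10⁹ N·m²/C²)(7.00×10⁻⁹ C)(8.67×10⁻⁹ C)(1/0.102 − 1/0.775) = 4.65×10⁻⁶ J.
v = √(2·4.65×10⁻⁶/0.0230) = 0.0201 m/s.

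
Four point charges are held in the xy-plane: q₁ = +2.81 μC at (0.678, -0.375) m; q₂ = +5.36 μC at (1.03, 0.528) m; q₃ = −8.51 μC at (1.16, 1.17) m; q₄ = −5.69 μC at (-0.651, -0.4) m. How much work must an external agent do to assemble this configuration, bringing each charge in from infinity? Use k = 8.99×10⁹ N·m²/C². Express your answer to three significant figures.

The assembly work is the sum of pairwise potential energies, U = Σ_{i<j} kqᵢqⱼ/rᵢⱼ.
Pair separations: r₁₂ = 0.969 m, r₁₃ = 1.62 m, r₁₄ = 1.33 m, r₂₃ = 0.655 m, r₂₄ = 1.92 m, r₃₄ = 2.40 m.
Summing all 6 pair terms gives U = -0.688 J.

-0.688 J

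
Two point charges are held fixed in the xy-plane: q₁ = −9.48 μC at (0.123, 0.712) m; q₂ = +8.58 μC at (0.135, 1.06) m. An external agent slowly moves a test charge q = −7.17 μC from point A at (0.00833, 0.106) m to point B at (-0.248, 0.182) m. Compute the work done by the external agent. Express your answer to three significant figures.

For quasistatic motion the external work equals the change in potential energy: W_ext = qΔV = q(V_B − V_A).
At A: distances to the source charges are 0.617 m, 0.962 m; V_A = Σ kqᵢ/rᵢ = -5.80×10⁴ V.
At B: distances to the source charges are 0.647 m, 0.958 m; V_B = Σ kqᵢ/rᵢ = -5.12×10⁴ V.
ΔV = V_B − V_A = 6820 V.
W_ext = qΔV = (-7.17×10⁻⁶ C)(6820 V) = -0.0489 J.

-0.0489 J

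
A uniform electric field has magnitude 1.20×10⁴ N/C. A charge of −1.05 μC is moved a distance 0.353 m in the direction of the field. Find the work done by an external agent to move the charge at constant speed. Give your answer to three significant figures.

4.45×10⁻³ J

The potential change for a displacement 0.353 m in the direction of the field is ΔV = −Ed = -4240 V.
W_ext = qΔV = 4.45×10⁻³ J.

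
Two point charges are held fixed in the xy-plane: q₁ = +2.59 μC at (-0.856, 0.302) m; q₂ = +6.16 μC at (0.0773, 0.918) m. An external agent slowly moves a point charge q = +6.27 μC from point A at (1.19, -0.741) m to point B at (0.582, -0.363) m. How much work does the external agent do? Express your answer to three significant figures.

0.107 J

For quasistatic motion the external work equals the change in potential energy: W_ext = qΔV = q(V_B − V_A).
At A: distances to the source charges are 2.30 m, 2.00 m; V_A = Σ kqᵢ/rᵢ = 3.79×10⁴ V.
At B: distances to the source charges are 1.58 m, 1.38 m; V_B = Σ kqᵢ/rᵢ = 5.49×10⁴ V.
ΔV = V_B − V_A = 1.71×10⁴ V.
W_ext = qΔV = (6.27×10⁻⁶ C)(1.71×10⁴ V) = 0.107 J.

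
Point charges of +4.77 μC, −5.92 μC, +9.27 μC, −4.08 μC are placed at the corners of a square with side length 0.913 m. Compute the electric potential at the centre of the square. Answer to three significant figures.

5.63×10⁴ V

Electric potential is a scalar, so the contributions from each charge add algebraically: V = Σ kqᵢ/rᵢ.
The distance from each corner to the centre is a√2/2 = 0.646 m.
V = k[(4.77×10⁻⁶)/(0.646) + (-5.92×10⁻⁶)/(0.646) + (9.27×10⁻⁶)/(0.646) + (-4.08×10⁻⁶)/(0.646)] = 5.63×10⁴ V.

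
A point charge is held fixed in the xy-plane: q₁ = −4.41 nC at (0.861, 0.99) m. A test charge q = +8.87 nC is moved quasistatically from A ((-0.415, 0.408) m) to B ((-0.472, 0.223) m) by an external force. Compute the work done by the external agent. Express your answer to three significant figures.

For quasistatic motion the external work equals the change in potential energy: W_ext = qΔV = q(V_B − V_A).
At A: distance to the source charge is 1.40 m; V_A = kq₁/r = -28.3 V.
At B: distance to the source charge is 1.54 m; V_B = kq₁/r = -25.8 V.
ΔV = V_B − V_A = 2.49 V.
W_ext = qΔV = (8.87×10⁻⁹ C)(2.49 V) = 2.21×10⁻⁸ J.

2.21×10⁻⁸ J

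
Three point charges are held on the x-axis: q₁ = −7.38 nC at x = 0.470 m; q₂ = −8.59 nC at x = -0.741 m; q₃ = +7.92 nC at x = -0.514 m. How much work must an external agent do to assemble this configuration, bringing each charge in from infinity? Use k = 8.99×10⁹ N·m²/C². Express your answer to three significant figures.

-2.76×10⁻⁶ J

The work to assemble the configuration equals its total potential energy, U = Σ kqᵢqⱼ/rᵢⱼ over all pairs.
Pair separations: r₁₂ = 1.21 m, r₁₃ = 0.984 m, r₂₃ = 0.227 m.
U = (4.71×10⁻⁷) + (-5.34×10⁻⁷) + (-2.69×10⁻⁶) = -2.76×10⁻⁶ J.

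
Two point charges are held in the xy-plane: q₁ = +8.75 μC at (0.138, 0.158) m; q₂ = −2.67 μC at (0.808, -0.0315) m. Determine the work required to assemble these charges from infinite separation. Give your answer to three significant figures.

The work to assemble the configuration equals its total potential energy, U = Σ kqᵢqⱼ/rᵢⱼ over all pairs.
Pair separations: r₁₂ = 0.696 m.
U = (-0.302) = -0.302 J.

-0.302 J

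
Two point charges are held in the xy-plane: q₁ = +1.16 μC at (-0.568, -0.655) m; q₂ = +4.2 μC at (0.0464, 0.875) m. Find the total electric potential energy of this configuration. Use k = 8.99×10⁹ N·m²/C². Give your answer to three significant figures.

0.0266 J

The work to assemble the configuration equals its total potential energy, U = Σ kqᵢqⱼ/rᵢⱼ over all pairs.
Pair separations: r₁₂ = 1.65 m.
U = (0.0266) = 0.0266 J.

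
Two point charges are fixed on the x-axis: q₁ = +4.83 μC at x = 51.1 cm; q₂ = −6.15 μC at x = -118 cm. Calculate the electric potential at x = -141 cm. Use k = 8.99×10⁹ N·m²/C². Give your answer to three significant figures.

-2.18×10⁵ V

The total potential is the scalar sum of each charge's contribution, V = Σ kqᵢ/rᵢ.
Distances from the field point to each charge: r₁ = 1.92 m, r₂ = 0.230 m.
V = k[(4.83×10⁻⁶)/(1.92) + (-6.15×10⁻⁶)/(0.230)] = -2.18×10⁵ V.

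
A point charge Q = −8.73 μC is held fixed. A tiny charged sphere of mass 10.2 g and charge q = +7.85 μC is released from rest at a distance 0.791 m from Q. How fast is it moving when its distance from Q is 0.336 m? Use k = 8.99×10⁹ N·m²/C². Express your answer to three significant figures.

14.4 m/s

Only the electrostatic force acts, so mechanical energy is conserved: ½mv² = U₁ − U₂ = kQq(1/r₁ − 1/r₂).
U₁ − U₂ = (8.99×10⁹ N·m²/C²)(-8.73×10⁻⁶ C)(7.85×10⁻⁶ C)(1/0.791 − 1/0.336) = 1.05 J.
v = √(2·1.05/0.0102) = 14.4 m/s.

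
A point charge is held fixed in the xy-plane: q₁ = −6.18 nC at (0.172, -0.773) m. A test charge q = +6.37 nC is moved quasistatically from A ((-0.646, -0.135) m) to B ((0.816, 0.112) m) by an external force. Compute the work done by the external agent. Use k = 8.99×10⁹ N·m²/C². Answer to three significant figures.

1.78×10⁻⁸ J

For quasistatic motion the external work equals the change in potential energy: W_ext = qΔV = q(V_B − V_A).
At A: distance to the source charge is 1.04 m; V_A = kq₁/r = -53.6 V.
At B: distance to the source charge is 1.09 m; V_B = kq₁/r = -50.8 V.
ΔV = V_B − V_A = 2.80 V.
W_ext = qΔV = (6.37×10⁻⁹ C)(2.80 V) = 1.78×10⁻⁸ J.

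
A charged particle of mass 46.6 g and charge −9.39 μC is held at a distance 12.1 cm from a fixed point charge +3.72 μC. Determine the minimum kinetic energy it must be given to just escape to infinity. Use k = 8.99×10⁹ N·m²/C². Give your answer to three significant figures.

2.60 J

To just escape, total mechanical energy must reach zero at infinity: ½mv²_min + U = 0, so ½mv²_min = −U = |kQq|/r.
|U| = |kQq|/r = (8.99×10⁹ N·m²/C²)(3.72×10⁻⁶)(9.39×10⁻⁶)/(0.121) = 2.60 J.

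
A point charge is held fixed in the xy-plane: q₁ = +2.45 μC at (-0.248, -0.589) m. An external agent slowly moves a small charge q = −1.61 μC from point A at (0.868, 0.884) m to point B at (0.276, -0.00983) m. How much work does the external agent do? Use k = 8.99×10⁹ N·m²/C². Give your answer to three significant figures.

For quasistatic motion the external work equals the change in potential energy: W_ext = qΔV = q(V_B − V_A).
At A: distance to the source charge is 1.85 m; V_A = kq₁/r = 1.19×10⁴ V.
At B: distance to the source charge is 0.781 m; V_B = kq₁/r = 2.82×10⁴ V.
ΔV = V_B − V_A = 1.63×10⁴ V.
W_ext = qΔV = (-1.61×10⁻⁶ C)(1.63×10⁴ V) = -0.0262 J.

-0.0262 J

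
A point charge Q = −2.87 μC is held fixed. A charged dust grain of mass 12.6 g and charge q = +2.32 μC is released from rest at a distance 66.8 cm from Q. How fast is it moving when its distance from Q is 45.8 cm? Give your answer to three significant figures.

2.55 m/s

Only the electrostatic force acts, so mechanical energy is conserved: ½mv² = U₁ − U₂ = kQq(1/r₁ − 1/r₂).
U₁ − U₂ = (8.99×10⁹ N·m²/C²)(-2.87×10⁻⁶ C)(2.32×10⁻⁶ C)(1/0.668 − 1/0.458) = 0.0411 J.
v = √(2·0.0411/0.0126) = 2.55 m/s.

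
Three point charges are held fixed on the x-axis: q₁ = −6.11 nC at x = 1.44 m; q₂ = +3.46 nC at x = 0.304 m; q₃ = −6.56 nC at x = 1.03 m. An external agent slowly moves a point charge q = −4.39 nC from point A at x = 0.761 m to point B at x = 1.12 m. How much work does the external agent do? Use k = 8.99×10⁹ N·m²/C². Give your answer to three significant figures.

For quasistatic motion the external work equals the change in potential energy: W_ext = qΔV = q(V_B − V_A).
At A: distances to the source charges are 0.679 m, 0.457 m, 0.269 m; V_A = Σ kqᵢ/rᵢ = -232 V.
At B: distances to the source charges are 0.320 m, 0.816 m, 0.0900 m; V_B = Σ kqᵢ/rᵢ = -789 V.
ΔV = V_B − V_A = -557 V.
W_ext = qΔV = (-4.39×10⁻⁹ C)(-557 V) = 2.44×10⁻⁶ J.

2.44×10⁻⁶ J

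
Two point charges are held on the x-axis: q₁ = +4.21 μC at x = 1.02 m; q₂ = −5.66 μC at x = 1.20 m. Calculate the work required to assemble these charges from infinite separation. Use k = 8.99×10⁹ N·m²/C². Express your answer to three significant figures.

The work to assemble the configuration equals its total potential energy, U = Σ kqᵢqⱼ/rᵢⱼ over all pairs.
Pair separations: r₁₂ = 0.180 m.
U = (-1.19) = -1.19 J.

-1.19 J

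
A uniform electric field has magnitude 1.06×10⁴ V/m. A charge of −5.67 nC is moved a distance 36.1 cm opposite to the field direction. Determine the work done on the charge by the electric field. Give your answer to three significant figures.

2.17×10⁻⁵ J

The potential change for a displacement 36.1 cm opposite to the field direction is ΔV = +Ed = 3830 V.
W_field = −qΔV = 2.17×10⁻⁵ J.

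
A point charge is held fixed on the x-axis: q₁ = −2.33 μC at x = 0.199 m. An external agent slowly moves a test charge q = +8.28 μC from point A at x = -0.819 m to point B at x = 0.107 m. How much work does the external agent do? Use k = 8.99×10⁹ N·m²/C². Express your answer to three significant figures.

For quasistatic motion the external work equals the change in potential energy: W_ext = qΔV = q(V_B − V_A).
At A: distance to the source charge is 1.02 m; V_A = kq₁/r = -2.06×10⁴ V.
At B: distance to the source charge is 0.0920 m; V_B = kq₁/r = -2.28×10⁵ V.
ΔV = V_B − V_A = -2.07×10⁵ V.
W_ext = qΔV = (8.28×10⁻⁶ C)(-2.07×10⁵ V) = -1.71 J.

-1.71 J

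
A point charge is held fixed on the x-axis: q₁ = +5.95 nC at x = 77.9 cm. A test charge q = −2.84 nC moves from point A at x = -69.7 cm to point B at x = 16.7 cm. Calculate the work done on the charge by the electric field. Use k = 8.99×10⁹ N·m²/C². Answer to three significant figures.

1.45×10⁻⁷ J

The work done by the electric force is W_field = −ΔU = −q(V_B − V_A) = q(V_A − V_B).
At A: distance to the source charge is 1.48 m; V_A = kq₁/r = 36.2 V.
At B: distance to the source charge is 0.612 m; V_B = kq₁/r = 87.4 V.
ΔV = V_B − V_A = 51.2 V.
W_field = −qΔV = −(-2.84×10⁻⁹ C)(51.2 V) = 1.45×10⁻⁷ J.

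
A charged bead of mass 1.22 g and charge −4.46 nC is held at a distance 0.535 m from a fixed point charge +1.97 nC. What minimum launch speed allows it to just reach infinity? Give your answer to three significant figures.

To just escape, total mechanical energy must reach zero at infinity: ½mv²_min + U = 0, so ½mv²_min = −U = |kQq|/r.
|U| = |kQq|/r = (8.99×10⁹ N·m²/C²)(1.97×10⁻⁹)(4.46×10⁻⁹)/(0.535) = 1.48×10⁻⁷ J.
v_min = √(2|U|/m) = √(2·1.48×10⁻⁷/1.22×10⁻³) = 0.0156 m/s.

0.0156 m/s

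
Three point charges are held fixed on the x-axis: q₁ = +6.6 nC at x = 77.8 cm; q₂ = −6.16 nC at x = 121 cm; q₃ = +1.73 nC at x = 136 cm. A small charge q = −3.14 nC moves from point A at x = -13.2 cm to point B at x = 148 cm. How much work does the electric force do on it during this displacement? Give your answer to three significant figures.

-7.96×10⁻⁸ J

The work done by the electric force is W_field = −ΔU = −q(V_B − V_A) = q(V_A − V_B).
At A: distances to the source charges are 0.910 m, 1.34 m, 1.49 m; V_A = Σ kqᵢ/rᵢ = 34.4 V.
At B: distances to the source charges are 0.702 m, 0.270 m, 0.120 m; V_B = Σ kqᵢ/rᵢ = 9.02 V.
ΔV = V_B − V_A = -25.3 V.
W_field = −qΔV = −(-3.14×10⁻⁹ C)(-25.3 V) = -7.96×10⁻⁸ J.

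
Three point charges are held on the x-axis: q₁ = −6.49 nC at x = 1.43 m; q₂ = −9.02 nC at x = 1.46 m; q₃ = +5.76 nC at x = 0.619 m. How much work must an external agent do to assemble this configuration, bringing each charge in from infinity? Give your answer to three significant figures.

The assembly work is the sum of pairwise potential energies, U = Σ_{i<j} kqᵢqⱼ/rᵢⱼ.
Pair separations: r₁₂ = 0.0300 m, r₁₃ = 0.811 m, r₂₃ = 0.841 m.
U = (1.75×10⁻⁵) + (-4.14×10⁻⁷) + (-5.55×10⁻⁷) = 1.66×10⁻⁵ J.

1.66×10⁻⁵ J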